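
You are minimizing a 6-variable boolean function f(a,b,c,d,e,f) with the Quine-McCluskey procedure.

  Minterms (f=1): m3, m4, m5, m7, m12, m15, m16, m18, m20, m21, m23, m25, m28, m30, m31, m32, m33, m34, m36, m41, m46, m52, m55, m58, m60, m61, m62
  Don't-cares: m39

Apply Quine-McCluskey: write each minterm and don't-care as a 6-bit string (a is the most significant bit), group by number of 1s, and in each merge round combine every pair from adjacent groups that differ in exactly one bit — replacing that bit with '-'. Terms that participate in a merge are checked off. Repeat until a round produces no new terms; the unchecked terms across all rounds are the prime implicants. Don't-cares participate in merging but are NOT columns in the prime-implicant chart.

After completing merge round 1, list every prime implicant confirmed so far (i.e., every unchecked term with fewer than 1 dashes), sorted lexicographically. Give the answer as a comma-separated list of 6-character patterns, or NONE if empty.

011001

[col 0] 000011*, 000100*, 000101*, 000111*, 001100*, 001111*, 010000*, 010010*, 010100*, 010101*, 010111*, 011001, 011100*, 011110*, 011111*, 100000*, 100001*, 100010*, 100100*, 100111*, 101001*, 101110*, 110100*, 110111*, 111010*, 111100*, 111101*, 111110*
[col 1] -00100*, -00111*, -10100*, -10111*, -11100*, -11110*, 0-0100*, 0-0101*, 0-0111*, 0-1100*, 0-1111*, 00-100*, 00-111*, 000-11, 0001-1*, 00010-*, 01-100*, 01-111*, 010-00, 0100-0, 0101-1*, 01010-*, 0111-0*, 01111-, 1-0100*, 1-0111*, 1-1110, 10-001, 100-00, 1000-0, 10000-, 11-100*, 111-10, 1111-0*, 11110-
[col 2] --0100, --0111, -1-100, -111-0, 0--100, 0--111, 0-01-1, 0-010-
Prime implicants: --0100, --0111, -1-100, -111-0, 0--100, 0--111, 0-01-1, 0-010-, 000-11, 010-00, 0100-0, 011001, 01111-, 1-1110, 10-001, 100-00, 1000-0, 10000-, 111-10, 11110-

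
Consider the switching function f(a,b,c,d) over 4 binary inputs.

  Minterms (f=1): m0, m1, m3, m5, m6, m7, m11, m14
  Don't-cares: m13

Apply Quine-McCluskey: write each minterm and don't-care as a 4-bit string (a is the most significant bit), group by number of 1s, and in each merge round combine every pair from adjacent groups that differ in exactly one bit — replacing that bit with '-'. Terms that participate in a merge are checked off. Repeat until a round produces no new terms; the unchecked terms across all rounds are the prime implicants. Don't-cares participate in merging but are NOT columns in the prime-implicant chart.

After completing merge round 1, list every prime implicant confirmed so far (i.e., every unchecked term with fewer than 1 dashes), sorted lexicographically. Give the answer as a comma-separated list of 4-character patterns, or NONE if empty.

size-2^0 implicants → 0000(✓)  0001(✓)  0011(✓)  0101(✓)  0110(✓)  0111(✓)  1011(✓)  1101(✓)  1110(✓)
size-2^1 implicants → -011  -101  -110  0-01(✓)  0-11(✓)  00-1(✓)  000-  01-1(✓)  011-
size-2^2 implicants → 0--1
Unchecked terms (primes): -011, -101, -110, 0--1, 000-, 011-

NONE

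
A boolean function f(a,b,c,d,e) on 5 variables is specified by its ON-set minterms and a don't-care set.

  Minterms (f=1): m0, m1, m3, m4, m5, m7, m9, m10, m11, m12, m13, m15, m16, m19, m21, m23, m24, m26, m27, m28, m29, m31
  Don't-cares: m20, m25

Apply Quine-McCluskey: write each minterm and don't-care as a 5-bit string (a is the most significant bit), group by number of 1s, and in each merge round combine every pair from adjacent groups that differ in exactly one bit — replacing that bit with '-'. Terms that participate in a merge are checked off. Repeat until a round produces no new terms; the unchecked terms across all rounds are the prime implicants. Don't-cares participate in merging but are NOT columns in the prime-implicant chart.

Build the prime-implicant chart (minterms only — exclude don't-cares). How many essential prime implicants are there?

3

[col 0] 00000*, 00001*, 00011*, 00100*, 00101*, 00111*, 01001*, 01010*, 01011*, 01100*, 01101*, 01111*, 10000*, 10011*, 10100*, 10101*, 10111*, 11000*, 11001*, 11010*, 11011*, 11100*, 11101*, 11111*
[col 1] -0000*, -0011*, -0100*, -0101*, -0111*, -1001*, -1010*, -1011*, -1100*, -1101*, -1111*, 0-001*, 0-011*, 0-100*, 0-101*, 0-111*, 00-00*, 00-01*, 00-11*, 000-1*, 0000-*, 001-1*, 0010-*, 01-01*, 01-11*, 010-1*, 0101-*, 011-1*, 0110-*, 1-000*, 1-011*, 1-100*, 1-101*, 1-111*, 10-00*, 10-11*, 101-1*, 1010-*, 11-00*, 11-01*, 11-11*, 110-0*, 110-1*, 1100-*, 1101-*, 111-1*, 1110-*
[col 2] --011*, --100*, --101*, --111*, -0-00, -0-11*, -01-1*, -010-*, -1-01*, -1-11*, -10-1*, -101-, -11-1*, -110-*, 0--01*, 0--11*, 0-0-1*, 0-1-1*, 0-10-*, 00--1*, 00-0-, 01--1*, 1--00, 1--11*, 1-1-1*, 1-10-*, 11--1*, 11-0-, 110--
[col 3] ---11, --1-1, --10-, -1--1, 0---1
Prime implicants: ---11, --1-1, --10-, -0-00, -1--1, -101-, 0---1, 00-0-, 1--00, 11-0-, 110--
PI chart (minterm → PIs covering it):
  0 | -0-00,00-0-
  1 | 0---1,00-0-
  3 | ---11,0---1
  4 | --10-,-0-00,00-0-
  5 | --1-1,--10-,0---1,00-0-
  7 | ---11,--1-1,0---1
  9 | -1--1,0---1
  10 | -101-  (sole → essential)
  11 | ---11,-1--1,-101-,0---1
  12 | --10-  (sole → essential)
  13 | --1-1,--10-,-1--1,0---1
  15 | ---11,--1-1,-1--1,0---1
  16 | -0-00,1--00
  19 | ---11  (sole → essential)
  21 | --1-1,--10-
  23 | ---11,--1-1
  24 | 1--00,11-0-,110--
  26 | -101-,110--
  27 | ---11,-1--1,-101-,110--
  28 | --10-,1--00,11-0-
  29 | --1-1,--10-,-1--1,11-0-
  31 | ---11,--1-1,-1--1
Essential prime implicants: ---11, --10-, -101-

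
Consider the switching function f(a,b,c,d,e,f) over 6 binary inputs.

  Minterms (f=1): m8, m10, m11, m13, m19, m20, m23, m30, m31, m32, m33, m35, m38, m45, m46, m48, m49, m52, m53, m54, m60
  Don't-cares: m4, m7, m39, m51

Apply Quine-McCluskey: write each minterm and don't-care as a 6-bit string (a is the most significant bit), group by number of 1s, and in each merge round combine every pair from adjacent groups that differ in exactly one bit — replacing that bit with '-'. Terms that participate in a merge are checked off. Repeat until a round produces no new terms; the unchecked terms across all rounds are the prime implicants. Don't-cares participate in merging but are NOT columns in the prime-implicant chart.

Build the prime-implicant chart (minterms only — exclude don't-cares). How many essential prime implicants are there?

8

size-2^0 implicants → 000100(✓)  000111(✓)  001000(✓)  001010(✓)  001011(✓)  001101(✓)  010011(✓)  010100(✓)  010111(✓)  011110(✓)  011111(✓)  100000(✓)  100001(✓)  100011(✓)  100110(✓)  100111(✓)  101101(✓)  101110(✓)  110000(✓)  110001(✓)  110011(✓)  110100(✓)  110101(✓)  110110(✓)  111100(✓)
size-2^1 implicants → -00111  -01101  -10011  -10100  0-0100  0-0111  0010-0  00101-  01-111  010-11  01111-  1-0000(✓)  1-0001(✓)  1-0011(✓)  1-0110  10-110  100-11  1000-1(✓)  10000-(✓)  10011-  11-100  110-00(✓)  110-01(✓)  1100-1(✓)  11000-(✓)  1101-0  11010-(✓)
size-2^2 implicants → 1-00-1  1-000-  110-0-
Unchecked terms (primes): -00111, -01101, -10011, -10100, 0-0100, 0-0111, 0010-0, 00101-, 01-111, 010-11, 01111-, 1-00-1, 1-000-, 1-0110, 10-110, 100-11, 10011-, 11-100, 110-0-, 1101-0
Minterm coverage:
  m8 ⊆ 0010-0 [E]
  m10 ⊆ 0010-0,00101-
  m11 ⊆ 00101- [E]
  m13 ⊆ -01101 [E]
  m19 ⊆ -10011,010-11
  m20 ⊆ -10100,0-0100
  m23 ⊆ 0-0111,01-111,010-11
  m30 ⊆ 01111- [E]
  m31 ⊆ 01-111,01111-
  m32 ⊆ 1-000- [E]
  m33 ⊆ 1-00-1,1-000-
  m35 ⊆ 1-00-1,100-11
  m38 ⊆ 1-0110,10-110,10011-
  m45 ⊆ -01101 [E]
  m46 ⊆ 10-110 [E]
  m48 ⊆ 1-000-,110-0-
  m49 ⊆ 1-00-1,1-000-,110-0-
  m52 ⊆ -10100,11-100,110-0-,1101-0
  m53 ⊆ 110-0- [E]
  m54 ⊆ 1-0110,1101-0
  m60 ⊆ 11-100 [E]
E = {-01101, 0010-0, 00101-, 01111-, 1-000-, 10-110, 11-100, 110-0-}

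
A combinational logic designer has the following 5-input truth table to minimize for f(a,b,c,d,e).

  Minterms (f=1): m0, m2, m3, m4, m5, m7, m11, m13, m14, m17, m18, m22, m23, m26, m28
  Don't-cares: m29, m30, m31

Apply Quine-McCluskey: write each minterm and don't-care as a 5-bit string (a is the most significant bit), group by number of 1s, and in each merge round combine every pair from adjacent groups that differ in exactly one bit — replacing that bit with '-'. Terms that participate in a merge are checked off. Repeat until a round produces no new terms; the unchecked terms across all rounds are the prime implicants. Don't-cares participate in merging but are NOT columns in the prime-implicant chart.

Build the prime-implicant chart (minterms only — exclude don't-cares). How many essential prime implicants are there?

size-2^0 implicants → 00000(✓)  00010(✓)  00011(✓)  00100(✓)  00101(✓)  00111(✓)  01011(✓)  01101(✓)  01110(✓)  10001  10010(✓)  10110(✓)  10111(✓)  11010(✓)  11100(✓)  11101(✓)  11110(✓)  11111(✓)
size-2^1 implicants → -0010  -0111  -1101  -1110  0-011  0-101  00-00  00-11  000-0  0001-  001-1  0010-  1-010(✓)  1-110(✓)  1-111(✓)  10-10(✓)  1011-(✓)  11-10(✓)  111-0(✓)  111-1(✓)  1110-(✓)  1111-(✓)
size-2^2 implicants → 1--10  1-11-  111--
Unchecked terms (primes): -0010, -0111, -1101, -1110, 0-011, 0-101, 00-00, 00-11, 000-0, 0001-, 001-1, 0010-, 1--10, 1-11-, 10001, 111--
Minterm coverage:
  m0 ⊆ 00-00,000-0
  m2 ⊆ -0010,000-0,0001-
  m3 ⊆ 0-011,00-11,0001-
  m4 ⊆ 00-00,0010-
  m5 ⊆ 0-101,001-1,0010-
  m7 ⊆ -0111,00-11,001-1
  m11 ⊆ 0-011 [E]
  m13 ⊆ -1101,0-101
  m14 ⊆ -1110 [E]
  m17 ⊆ 10001 [E]
  m18 ⊆ -0010,1--10
  m22 ⊆ 1--10,1-11-
  m23 ⊆ -0111,1-11-
  m26 ⊆ 1--10 [E]
  m28 ⊆ 111-- [E]
E = {-1110, 0-011, 1--10, 10001, 111--}

5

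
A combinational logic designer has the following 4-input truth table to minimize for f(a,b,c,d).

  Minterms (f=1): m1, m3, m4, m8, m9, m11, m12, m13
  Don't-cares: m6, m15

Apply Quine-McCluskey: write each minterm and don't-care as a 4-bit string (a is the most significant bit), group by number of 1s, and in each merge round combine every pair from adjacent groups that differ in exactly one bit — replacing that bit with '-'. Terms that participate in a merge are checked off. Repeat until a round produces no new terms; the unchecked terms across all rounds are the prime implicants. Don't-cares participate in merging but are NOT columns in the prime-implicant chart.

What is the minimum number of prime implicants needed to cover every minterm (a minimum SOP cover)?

Round 0: 0001✓ 0011✓ 0100✓ 0110✓ 1000✓ 1001✓ 1011✓ 1100✓ 1101✓ 1111✓
Round 1: -001✓ -011✓ -100 00-1✓ 01-0 1-00✓ 1-01✓ 1-11✓ 10-1✓ 100-✓ 11-1✓ 110-✓
Round 2: -0-1 1--1 1-0-
PIs = {-0-1, -100, 01-0, 1--1, 1-0-}
Coverage chart:
  m1: -0-1 ←essential
  m3: -0-1 ←essential
  m4: -100,01-0
  m8: 1-0- ←essential
  m9: -0-1,1--1,1-0-
  m11: -0-1,1--1
  m12: -100,1-0-
  m13: 1--1,1-0-
Essential: -0-1, 1-0-
Petrick residual → -100
Min cover (3 terms): b'd + bc'd' + ac'

3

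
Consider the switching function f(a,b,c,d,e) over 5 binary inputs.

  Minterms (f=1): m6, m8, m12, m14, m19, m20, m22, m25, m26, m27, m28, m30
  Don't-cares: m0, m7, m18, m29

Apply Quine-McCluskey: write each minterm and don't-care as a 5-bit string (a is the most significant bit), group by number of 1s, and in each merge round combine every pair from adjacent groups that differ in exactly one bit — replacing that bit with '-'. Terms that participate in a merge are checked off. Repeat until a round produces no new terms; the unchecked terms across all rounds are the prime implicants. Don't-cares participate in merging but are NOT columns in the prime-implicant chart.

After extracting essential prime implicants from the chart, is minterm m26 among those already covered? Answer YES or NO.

YES

[col 0] 00000*, 00110*, 00111*, 01000*, 01100*, 01110*, 10010*, 10011*, 10100*, 10110*, 11001*, 11010*, 11011*, 11100*, 11101*, 11110*
[col 1] -0110*, -1100*, -1110*, 0-000, 0-110*, 0011-, 01-00, 011-0*, 1-010*, 1-011*, 1-100*, 1-110*, 10-10*, 1001-*, 101-0*, 11-01, 11-10*, 110-1, 1101-*, 111-0*, 1110-
[col 2] --110, -11-0, 1--10, 1-01-, 1-1-0
Prime implicants: --110, -11-0, 0-000, 0011-, 01-00, 1--10, 1-01-, 1-1-0, 11-01, 110-1, 1110-
PI chart (minterm → PIs covering it):
  6 | --110,0011-
  8 | 0-000,01-00
  12 | -11-0,01-00
  14 | --110,-11-0
  19 | 1-01-  (sole → essential)
  20 | 1-1-0  (sole → essential)
  22 | --110,1--10,1-1-0
  25 | 11-01,110-1
  26 | 1--10,1-01-
  27 | 1-01-,110-1
  28 | -11-0,1-1-0,1110-
  30 | --110,-11-0,1--10,1-1-0
Essential prime implicants: 1-01-, 1-1-0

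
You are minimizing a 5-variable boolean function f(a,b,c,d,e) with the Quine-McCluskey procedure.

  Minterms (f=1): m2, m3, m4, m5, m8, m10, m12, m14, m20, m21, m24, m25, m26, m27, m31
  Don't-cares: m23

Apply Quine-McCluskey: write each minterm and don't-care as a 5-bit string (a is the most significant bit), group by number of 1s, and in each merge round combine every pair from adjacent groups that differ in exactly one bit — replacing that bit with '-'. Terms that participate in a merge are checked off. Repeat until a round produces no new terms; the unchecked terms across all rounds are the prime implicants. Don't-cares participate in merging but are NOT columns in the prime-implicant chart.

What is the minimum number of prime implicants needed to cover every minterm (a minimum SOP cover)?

5

[col 0] 00010*, 00011*, 00100*, 00101*, 01000*, 01010*, 01100*, 01110*, 10100*, 10101*, 10111*, 11000*, 11001*, 11010*, 11011*, 11111*
[col 1] -0100*, -0101*, -1000*, -1010*, 0-010, 0-100, 0001-, 0010-*, 01-00*, 01-10*, 010-0*, 011-0*, 1-111, 101-1, 1010-*, 11-11, 110-0*, 110-1*, 1100-*, 1101-*
[col 2] -010-, -10-0, 01--0, 110--
Prime implicants: -010-, -10-0, 0-010, 0-100, 0001-, 01--0, 1-111, 101-1, 11-11, 110--
PI chart (minterm → PIs covering it):
  2 | 0-010,0001-
  3 | 0001-  (sole → essential)
  4 | -010-,0-100
  5 | -010-  (sole → essential)
  8 | -10-0,01--0
  10 | -10-0,0-010,01--0
  12 | 0-100,01--0
  14 | 01--0  (sole → essential)
  20 | -010-  (sole → essential)
  21 | -010-,101-1
  24 | -10-0,110--
  25 | 110--  (sole → essential)
  26 | -10-0,110--
  27 | 11-11,110--
  31 | 1-111,11-11
Essential prime implicants: -010-, 0001-, 01--0, 110--
Petrick residual → 1-111
Minimum SOP uses 5 PIs: b'cd' + a'b'c'd + a'be' + acde + abc'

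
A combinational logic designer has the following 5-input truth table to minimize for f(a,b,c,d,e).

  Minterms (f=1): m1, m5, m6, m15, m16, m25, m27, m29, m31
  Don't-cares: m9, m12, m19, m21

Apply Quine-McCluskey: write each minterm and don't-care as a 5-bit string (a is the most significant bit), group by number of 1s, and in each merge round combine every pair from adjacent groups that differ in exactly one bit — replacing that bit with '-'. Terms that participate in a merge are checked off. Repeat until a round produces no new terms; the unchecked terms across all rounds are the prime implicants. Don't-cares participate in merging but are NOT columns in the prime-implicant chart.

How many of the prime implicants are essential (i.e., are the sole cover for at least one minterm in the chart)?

Round 0: 00001✓ 00101✓ 00110 01001✓ 01100 01111✓ 10000 10011✓ 10101✓ 11001✓ 11011✓ 11101✓ 11111✓
Round 1: -0101 -1001 -1111 0-001 00-01 1-011 1-101 11-01✓ 11-11✓ 110-1✓ 111-1✓
Round 2: 11--1
PIs = {-0101, -1001, -1111, 0-001, 00-01, 00110, 01100, 1-011, 1-101, 10000, 11--1}
Coverage chart:
  m1: 0-001,00-01
  m5: -0101,00-01
  m6: 00110 ←essential
  m15: -1111 ←essential
  m16: 10000 ←essential
  m25: -1001,11--1
  m27: 1-011,11--1
  m29: 1-101,11--1
  m31: -1111,11--1
Essential: -1111, 00110, 10000

3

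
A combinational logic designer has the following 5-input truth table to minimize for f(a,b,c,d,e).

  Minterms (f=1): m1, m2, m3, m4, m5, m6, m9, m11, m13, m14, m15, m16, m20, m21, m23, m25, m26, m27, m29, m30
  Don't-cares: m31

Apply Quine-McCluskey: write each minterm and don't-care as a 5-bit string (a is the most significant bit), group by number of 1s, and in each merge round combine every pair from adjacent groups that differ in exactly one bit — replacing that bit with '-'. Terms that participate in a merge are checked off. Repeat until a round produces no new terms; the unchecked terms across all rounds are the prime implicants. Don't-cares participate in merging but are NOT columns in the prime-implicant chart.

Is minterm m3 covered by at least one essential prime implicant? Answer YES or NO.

[col 0] 00001*, 00010*, 00011*, 00100*, 00101*, 00110*, 01001*, 01011*, 01101*, 01110*, 01111*, 10000*, 10100*, 10101*, 10111*, 11001*, 11010*, 11011*, 11101*, 11110*, 11111*
[col 1] -0100*, -0101*, -1001*, -1011*, -1101*, -1110*, -1111*, 0-001*, 0-011*, 0-101*, 0-110, 00-01*, 00-10, 000-1*, 0001-, 001-0, 0010-*, 01-01*, 01-11*, 010-1*, 011-1*, 0111-*, 1-101*, 1-111*, 10-00, 101-1*, 1010-*, 11-01*, 11-10*, 11-11*, 110-1*, 1101-*, 111-1*, 1111-*
[col 2] --101, -010-, -1-01*, -1-11*, -10-1*, -11-1*, -111-, 0--01, 0-0-1, 01--1*, 1-1-1, 11--1*, 11-1-
[col 3] -1--1
Prime implicants: --101, -010-, -1--1, -111-, 0--01, 0-0-1, 0-110, 00-10, 0001-, 001-0, 1-1-1, 10-00, 11-1-
PI chart (minterm → PIs covering it):
  1 | 0--01,0-0-1
  2 | 00-10,0001-
  3 | 0-0-1,0001-
  4 | -010-,001-0
  5 | --101,-010-,0--01
  6 | 0-110,00-10,001-0
  9 | -1--1,0--01,0-0-1
  11 | -1--1,0-0-1
  13 | --101,-1--1,0--01
  14 | -111-,0-110
  15 | -1--1,-111-
  16 | 10-00  (sole → essential)
  20 | -010-,10-00
  21 | --101,-010-,1-1-1
  23 | 1-1-1  (sole → essential)
  25 | -1--1  (sole → essential)
  26 | 11-1-  (sole → essential)
  27 | -1--1,11-1-
  29 | --101,-1--1,1-1-1
  30 | -111-,11-1-
Essential prime implicants: -1--1, 1-1-1, 10-00, 11-1-

NO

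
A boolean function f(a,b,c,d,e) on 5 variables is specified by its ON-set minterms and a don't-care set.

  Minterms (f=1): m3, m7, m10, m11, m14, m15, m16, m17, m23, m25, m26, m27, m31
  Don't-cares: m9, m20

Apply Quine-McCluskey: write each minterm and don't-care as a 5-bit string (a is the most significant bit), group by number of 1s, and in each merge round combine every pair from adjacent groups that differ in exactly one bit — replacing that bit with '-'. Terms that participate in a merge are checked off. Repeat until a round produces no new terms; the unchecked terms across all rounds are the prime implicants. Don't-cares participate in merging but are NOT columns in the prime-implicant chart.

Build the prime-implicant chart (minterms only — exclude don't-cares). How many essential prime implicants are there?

size-2^0 implicants → 00011(✓)  00111(✓)  01001(✓)  01010(✓)  01011(✓)  01110(✓)  01111(✓)  10000(✓)  10001(✓)  10100(✓)  10111(✓)  11001(✓)  11010(✓)  11011(✓)  11111(✓)
size-2^1 implicants → -0111(✓)  -1001(✓)  -1010(✓)  -1011(✓)  -1111(✓)  0-011(✓)  0-111(✓)  00-11(✓)  01-10(✓)  01-11(✓)  010-1(✓)  0101-(✓)  0111-(✓)  1-001  1-111(✓)  10-00  1000-  11-11(✓)  110-1(✓)  1101-(✓)
size-2^2 implicants → --111  -1-11  -10-1  -101-  0--11  01-1-
Unchecked terms (primes): --111, -1-11, -10-1, -101-, 0--11, 01-1-, 1-001, 10-00, 1000-
Minterm coverage:
  m3 ⊆ 0--11 [E]
  m7 ⊆ --111,0--11
  m10 ⊆ -101-,01-1-
  m11 ⊆ -1-11,-10-1,-101-,0--11,01-1-
  m14 ⊆ 01-1- [E]
  m15 ⊆ --111,-1-11,0--11,01-1-
  m16 ⊆ 10-00,1000-
  m17 ⊆ 1-001,1000-
  m23 ⊆ --111 [E]
  m25 ⊆ -10-1,1-001
  m26 ⊆ -101- [E]
  m27 ⊆ -1-11,-10-1,-101-
  m31 ⊆ --111,-1-11
E = {--111, -101-, 0--11, 01-1-}

4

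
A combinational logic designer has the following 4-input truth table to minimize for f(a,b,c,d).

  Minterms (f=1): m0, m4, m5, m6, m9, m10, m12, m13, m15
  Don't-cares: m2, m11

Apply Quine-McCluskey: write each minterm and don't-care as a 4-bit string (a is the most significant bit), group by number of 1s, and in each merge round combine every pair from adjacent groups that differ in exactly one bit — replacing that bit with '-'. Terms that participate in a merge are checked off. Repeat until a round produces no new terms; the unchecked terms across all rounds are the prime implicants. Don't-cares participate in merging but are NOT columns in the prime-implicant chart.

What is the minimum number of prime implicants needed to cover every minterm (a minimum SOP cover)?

4

size-2^0 implicants → 0000(✓)  0010(✓)  0100(✓)  0101(✓)  0110(✓)  1001(✓)  1010(✓)  1011(✓)  1100(✓)  1101(✓)  1111(✓)
size-2^1 implicants → -010  -100(✓)  -101(✓)  0-00(✓)  0-10(✓)  00-0(✓)  01-0(✓)  010-(✓)  1-01(✓)  1-11(✓)  10-1(✓)  101-  11-1(✓)  110-(✓)
size-2^2 implicants → -10-  0--0  1--1
Unchecked terms (primes): -010, -10-, 0--0, 1--1, 101-
Minterm coverage:
  m0 ⊆ 0--0 [E]
  m4 ⊆ -10-,0--0
  m5 ⊆ -10- [E]
  m6 ⊆ 0--0 [E]
  m9 ⊆ 1--1 [E]
  m10 ⊆ -010,101-
  m12 ⊆ -10- [E]
  m13 ⊆ -10-,1--1
  m15 ⊆ 1--1 [E]
E = {-10-, 0--0, 1--1}
Petrick residual → -010
Cover = b'cd' + bc' + a'd' + ad  |cover|=4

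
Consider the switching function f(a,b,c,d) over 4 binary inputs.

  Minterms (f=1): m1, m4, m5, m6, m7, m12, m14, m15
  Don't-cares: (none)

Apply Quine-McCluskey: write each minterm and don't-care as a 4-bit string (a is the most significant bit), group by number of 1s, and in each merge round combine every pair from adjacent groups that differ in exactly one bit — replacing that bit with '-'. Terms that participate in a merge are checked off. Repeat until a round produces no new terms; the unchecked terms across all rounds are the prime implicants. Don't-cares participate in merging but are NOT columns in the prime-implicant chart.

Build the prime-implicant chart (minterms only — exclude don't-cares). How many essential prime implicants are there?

[col 0] 0001*, 0100*, 0101*, 0110*, 0111*, 1100*, 1110*, 1111*
[col 1] -100*, -110*, -111*, 0-01, 01-0*, 01-1*, 010-*, 011-*, 11-0*, 111-*
[col 2] -1-0, -11-, 01--
Prime implicants: -1-0, -11-, 0-01, 01--
PI chart (minterm → PIs covering it):
  1 | 0-01  (sole → essential)
  4 | -1-0,01--
  5 | 0-01,01--
  6 | -1-0,-11-,01--
  7 | -11-,01--
  12 | -1-0  (sole → essential)
  14 | -1-0,-11-
  15 | -11-  (sole → essential)
Essential prime implicants: -1-0, -11-, 0-01

3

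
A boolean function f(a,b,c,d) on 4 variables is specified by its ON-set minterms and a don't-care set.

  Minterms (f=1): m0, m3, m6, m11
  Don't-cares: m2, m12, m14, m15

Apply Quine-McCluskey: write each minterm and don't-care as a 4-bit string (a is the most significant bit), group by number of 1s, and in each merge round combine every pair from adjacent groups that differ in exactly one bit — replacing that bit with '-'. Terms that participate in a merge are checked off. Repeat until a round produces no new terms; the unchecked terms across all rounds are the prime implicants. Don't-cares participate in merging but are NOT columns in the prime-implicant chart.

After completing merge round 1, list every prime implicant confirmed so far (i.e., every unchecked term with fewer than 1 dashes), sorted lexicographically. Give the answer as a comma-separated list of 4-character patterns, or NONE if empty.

[col 0] 0000*, 0010*, 0011*, 0110*, 1011*, 1100*, 1110*, 1111*
[col 1] -011, -110, 0-10, 00-0, 001-, 1-11, 11-0, 111-
Prime implicants: -011, -110, 0-10, 00-0, 001-, 1-11, 11-0, 111-

NONE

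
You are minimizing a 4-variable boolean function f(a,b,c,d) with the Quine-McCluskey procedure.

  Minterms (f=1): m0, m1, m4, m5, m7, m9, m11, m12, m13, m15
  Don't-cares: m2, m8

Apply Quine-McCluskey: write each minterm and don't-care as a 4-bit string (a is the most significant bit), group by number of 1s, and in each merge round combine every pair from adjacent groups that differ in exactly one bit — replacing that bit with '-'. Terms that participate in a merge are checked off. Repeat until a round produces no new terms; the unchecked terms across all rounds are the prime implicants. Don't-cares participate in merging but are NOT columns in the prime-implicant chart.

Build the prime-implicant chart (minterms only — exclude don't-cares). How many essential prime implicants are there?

size-2^0 implicants → 0000(✓)  0001(✓)  0010(✓)  0100(✓)  0101(✓)  0111(✓)  1000(✓)  1001(✓)  1011(✓)  1100(✓)  1101(✓)  1111(✓)
size-2^1 implicants → -000(✓)  -001(✓)  -100(✓)  -101(✓)  -111(✓)  0-00(✓)  0-01(✓)  00-0  000-(✓)  01-1(✓)  010-(✓)  1-00(✓)  1-01(✓)  1-11(✓)  10-1(✓)  100-(✓)  11-1(✓)  110-(✓)
size-2^2 implicants → --00(✓)  --01(✓)  -00-(✓)  -1-1  -10-(✓)  0-0-(✓)  1--1  1-0-(✓)
size-2^3 implicants → --0-
Unchecked terms (primes): --0-, -1-1, 00-0, 1--1
Minterm coverage:
  m0 ⊆ --0-,00-0
  m1 ⊆ --0- [E]
  m4 ⊆ --0- [E]
  m5 ⊆ --0-,-1-1
  m7 ⊆ -1-1 [E]
  m9 ⊆ --0-,1--1
  m11 ⊆ 1--1 [E]
  m12 ⊆ --0- [E]
  m13 ⊆ --0-,-1-1,1--1
  m15 ⊆ -1-1,1--1
E = {--0-, -1-1, 1--1}

3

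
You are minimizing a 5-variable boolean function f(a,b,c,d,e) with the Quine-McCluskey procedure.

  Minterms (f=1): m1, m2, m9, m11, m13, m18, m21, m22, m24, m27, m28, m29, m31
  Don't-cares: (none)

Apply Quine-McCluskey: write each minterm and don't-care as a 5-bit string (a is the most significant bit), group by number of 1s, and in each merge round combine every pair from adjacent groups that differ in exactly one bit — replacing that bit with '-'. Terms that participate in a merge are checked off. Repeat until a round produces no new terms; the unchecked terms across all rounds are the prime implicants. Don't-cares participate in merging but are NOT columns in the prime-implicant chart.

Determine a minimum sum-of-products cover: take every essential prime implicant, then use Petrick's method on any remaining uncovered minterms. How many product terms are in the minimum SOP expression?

size-2^0 implicants → 00001(✓)  00010(✓)  01001(✓)  01011(✓)  01101(✓)  10010(✓)  10101(✓)  10110(✓)  11000(✓)  11011(✓)  11100(✓)  11101(✓)  11111(✓)
size-2^1 implicants → -0010  -1011  -1101  0-001  01-01  010-1  1-101  10-10  11-00  11-11  111-1  1110-
Unchecked terms (primes): -0010, -1011, -1101, 0-001, 01-01, 010-1, 1-101, 10-10, 11-00, 11-11, 111-1, 1110-
Minterm coverage:
  m1 ⊆ 0-001 [E]
  m2 ⊆ -0010 [E]
  m9 ⊆ 0-001,01-01,010-1
  m11 ⊆ -1011,010-1
  m13 ⊆ -1101,01-01
  m18 ⊆ -0010,10-10
  m21 ⊆ 1-101 [E]
  m22 ⊆ 10-10 [E]
  m24 ⊆ 11-00 [E]
  m27 ⊆ -1011,11-11
  m28 ⊆ 11-00,1110-
  m29 ⊆ -1101,1-101,111-1,1110-
  m31 ⊆ 11-11,111-1
E = {-0010, 0-001, 1-101, 10-10, 11-00}
Petrick residual → -1011, -1101, 11-11
Cover = b'c'de' + bc'de + bcd'e + a'c'd'e + acd'e + ab'de' + abd'e' + abde  |cover|=8

8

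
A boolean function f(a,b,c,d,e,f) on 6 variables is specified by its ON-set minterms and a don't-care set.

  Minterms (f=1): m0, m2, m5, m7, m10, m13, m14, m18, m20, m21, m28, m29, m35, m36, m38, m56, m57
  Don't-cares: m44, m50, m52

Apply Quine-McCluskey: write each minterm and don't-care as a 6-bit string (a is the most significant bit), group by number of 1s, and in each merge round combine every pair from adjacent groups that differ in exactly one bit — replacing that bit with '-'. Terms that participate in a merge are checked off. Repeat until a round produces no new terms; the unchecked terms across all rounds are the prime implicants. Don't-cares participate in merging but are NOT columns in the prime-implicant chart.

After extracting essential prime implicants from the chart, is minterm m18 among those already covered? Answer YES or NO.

NO

[col 0] 000000*, 000010*, 000101*, 000111*, 001010*, 001101*, 001110*, 010010*, 010100*, 010101*, 011100*, 011101*, 100011, 100100*, 100110*, 101100*, 110010*, 110100*, 111000*, 111001*
[col 1] -10010, -10100, 0-0010, 0-0101*, 0-1101*, 00-010, 00-101*, 0000-0, 0001-1, 001-10, 01-100*, 01-101*, 01010-*, 01110-*, 1-0100, 10-100, 1001-0, 11100-
[col 2] 0--101, 01-10-
Prime implicants: -10010, -10100, 0--101, 0-0010, 00-010, 0000-0, 0001-1, 001-10, 01-10-, 1-0100, 10-100, 100011, 1001-0, 11100-
PI chart (minterm → PIs covering it):
  0 | 0000-0  (sole → essential)
  2 | 0-0010,00-010,0000-0
  5 | 0--101,0001-1
  7 | 0001-1  (sole → essential)
  10 | 00-010,001-10
  13 | 0--101  (sole → essential)
  14 | 001-10  (sole → essential)
  18 | -10010,0-0010
  20 | -10100,01-10-
  21 | 0--101,01-10-
  28 | 01-10-  (sole → essential)
  29 | 0--101,01-10-
  35 | 100011  (sole → essential)
  36 | 1-0100,10-100,1001-0
  38 | 1001-0  (sole → essential)
  56 | 11100-  (sole → essential)
  57 | 11100-  (sole → essential)
Essential prime implicants: 0--101, 0000-0, 0001-1, 001-10, 01-10-, 100011, 1001-0, 11100-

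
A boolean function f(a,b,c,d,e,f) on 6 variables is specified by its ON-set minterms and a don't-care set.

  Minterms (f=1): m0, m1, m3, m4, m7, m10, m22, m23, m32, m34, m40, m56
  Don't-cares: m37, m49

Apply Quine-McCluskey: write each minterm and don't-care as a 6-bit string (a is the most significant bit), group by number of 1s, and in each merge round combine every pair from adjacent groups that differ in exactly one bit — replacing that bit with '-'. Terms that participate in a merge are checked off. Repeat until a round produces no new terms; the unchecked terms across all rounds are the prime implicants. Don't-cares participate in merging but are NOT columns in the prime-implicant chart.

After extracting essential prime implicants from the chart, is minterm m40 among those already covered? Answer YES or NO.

YES

[col 0] 000000*, 000001*, 000011*, 000100*, 000111*, 001010, 010110*, 010111*, 100000*, 100010*, 100101, 101000*, 110001, 111000*
[col 1] -00000, 0-0111, 000-00, 000-11, 0000-1, 00000-, 01011-, 1-1000, 10-000, 1000-0
Prime implicants: -00000, 0-0111, 000-00, 000-11, 0000-1, 00000-, 001010, 01011-, 1-1000, 10-000, 1000-0, 100101, 110001
PI chart (minterm → PIs covering it):
  0 | -00000,000-00,00000-
  1 | 0000-1,00000-
  3 | 000-11,0000-1
  4 | 000-00  (sole → essential)
  7 | 0-0111,000-11
  10 | 001010  (sole → essential)
  22 | 01011-  (sole → essential)
  23 | 0-0111,01011-
  32 | -00000,10-000,1000-0
  34 | 1000-0  (sole → essential)
  40 | 1-1000,10-000
  56 | 1-1000  (sole → essential)
Essential prime implicants: 000-00, 001010, 01011-, 1-1000, 1000-0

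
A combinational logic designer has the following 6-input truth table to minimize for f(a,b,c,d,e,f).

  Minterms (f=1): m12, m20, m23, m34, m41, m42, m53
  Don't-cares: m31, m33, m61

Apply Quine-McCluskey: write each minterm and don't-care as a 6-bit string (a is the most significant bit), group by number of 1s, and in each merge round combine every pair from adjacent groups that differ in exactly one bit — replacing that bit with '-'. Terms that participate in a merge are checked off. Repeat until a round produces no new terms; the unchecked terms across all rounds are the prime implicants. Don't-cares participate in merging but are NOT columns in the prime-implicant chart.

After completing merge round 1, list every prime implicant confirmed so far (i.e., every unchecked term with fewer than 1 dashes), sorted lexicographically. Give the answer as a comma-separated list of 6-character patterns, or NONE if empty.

001100, 010100

Round 0: 001100 010100 010111✓ 011111✓ 100001✓ 100010✓ 101001✓ 101010✓ 110101✓ 111101✓
Round 1: 01-111 10-001 10-010 11-101
PIs = {001100, 01-111, 010100, 10-001, 10-010, 11-101}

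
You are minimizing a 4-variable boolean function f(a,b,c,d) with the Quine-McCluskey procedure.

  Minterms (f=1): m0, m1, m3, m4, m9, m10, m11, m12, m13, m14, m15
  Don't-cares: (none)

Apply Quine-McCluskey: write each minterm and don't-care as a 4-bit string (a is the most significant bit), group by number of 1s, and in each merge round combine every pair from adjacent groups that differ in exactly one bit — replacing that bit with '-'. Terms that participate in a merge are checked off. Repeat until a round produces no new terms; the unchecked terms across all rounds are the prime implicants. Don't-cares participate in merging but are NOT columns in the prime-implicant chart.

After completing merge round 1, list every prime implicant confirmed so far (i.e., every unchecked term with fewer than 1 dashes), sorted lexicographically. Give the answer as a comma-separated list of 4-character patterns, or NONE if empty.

Round 0: 0000✓ 0001✓ 0011✓ 0100✓ 1001✓ 1010✓ 1011✓ 1100✓ 1101✓ 1110✓ 1111✓
Round 1: -001✓ -011✓ -100 0-00 00-1✓ 000- 1-01✓ 1-10✓ 1-11✓ 10-1✓ 101-✓ 11-0✓ 11-1✓ 110-✓ 111-✓
Round 2: -0-1 1--1 1-1- 11--
PIs = {-0-1, -100, 0-00, 000-, 1--1, 1-1-, 11--}

NONE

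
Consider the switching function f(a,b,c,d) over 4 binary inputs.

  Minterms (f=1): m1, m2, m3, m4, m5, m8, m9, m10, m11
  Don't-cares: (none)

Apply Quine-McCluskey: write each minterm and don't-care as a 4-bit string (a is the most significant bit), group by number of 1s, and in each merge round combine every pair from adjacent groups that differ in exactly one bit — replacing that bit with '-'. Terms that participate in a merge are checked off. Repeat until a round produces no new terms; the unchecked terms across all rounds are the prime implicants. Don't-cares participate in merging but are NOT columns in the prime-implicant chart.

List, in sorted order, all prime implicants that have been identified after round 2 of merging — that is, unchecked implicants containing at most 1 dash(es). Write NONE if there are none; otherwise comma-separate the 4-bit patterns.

size-2^0 implicants → 0001(✓)  0010(✓)  0011(✓)  0100(✓)  0101(✓)  1000(✓)  1001(✓)  1010(✓)  1011(✓)
size-2^1 implicants → -001(✓)  -010(✓)  -011(✓)  0-01  00-1(✓)  001-(✓)  010-  10-0(✓)  10-1(✓)  100-(✓)  101-(✓)
size-2^2 implicants → -0-1  -01-  10--
Unchecked terms (primes): -0-1, -01-, 0-01, 010-, 10--

0-01, 010-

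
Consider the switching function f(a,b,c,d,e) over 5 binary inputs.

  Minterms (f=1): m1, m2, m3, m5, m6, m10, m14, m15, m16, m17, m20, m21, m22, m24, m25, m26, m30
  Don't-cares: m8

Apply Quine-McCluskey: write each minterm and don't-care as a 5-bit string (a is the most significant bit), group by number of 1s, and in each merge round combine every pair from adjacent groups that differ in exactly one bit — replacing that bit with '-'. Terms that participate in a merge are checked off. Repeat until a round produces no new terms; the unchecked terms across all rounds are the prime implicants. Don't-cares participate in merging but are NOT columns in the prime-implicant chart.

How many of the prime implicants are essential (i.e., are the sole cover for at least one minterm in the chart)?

3

size-2^0 implicants → 00001(✓)  00010(✓)  00011(✓)  00101(✓)  00110(✓)  01000(✓)  01010(✓)  01110(✓)  01111(✓)  10000(✓)  10001(✓)  10100(✓)  10101(✓)  10110(✓)  11000(✓)  11001(✓)  11010(✓)  11110(✓)
size-2^1 implicants → -0001(✓)  -0101(✓)  -0110(✓)  -1000(✓)  -1010(✓)  -1110(✓)  0-010(✓)  0-110(✓)  00-01(✓)  00-10(✓)  000-1  0001-  01-10(✓)  010-0(✓)  0111-  1-000(✓)  1-001(✓)  1-110(✓)  10-00(✓)  10-01(✓)  1000-(✓)  101-0  1010-(✓)  11-10(✓)  110-0(✓)  1100-(✓)
size-2^2 implicants → --110  -0-01  -1-10  -10-0  0--10  1-00-  10-0-
Unchecked terms (primes): --110, -0-01, -1-10, -10-0, 0--10, 000-1, 0001-, 0111-, 1-00-, 10-0-, 101-0
Minterm coverage:
  m1 ⊆ -0-01,000-1
  m2 ⊆ 0--10,0001-
  m3 ⊆ 000-1,0001-
  m5 ⊆ -0-01 [E]
  m6 ⊆ --110,0--10
  m10 ⊆ -1-10,-10-0,0--10
  m14 ⊆ --110,-1-10,0--10,0111-
  m15 ⊆ 0111- [E]
  m16 ⊆ 1-00-,10-0-
  m17 ⊆ -0-01,1-00-,10-0-
  m20 ⊆ 10-0-,101-0
  m21 ⊆ -0-01,10-0-
  m22 ⊆ --110,101-0
  m24 ⊆ -10-0,1-00-
  m25 ⊆ 1-00- [E]
  m26 ⊆ -1-10,-10-0
  m30 ⊆ --110,-1-10
E = {-0-01, 0111-, 1-00-}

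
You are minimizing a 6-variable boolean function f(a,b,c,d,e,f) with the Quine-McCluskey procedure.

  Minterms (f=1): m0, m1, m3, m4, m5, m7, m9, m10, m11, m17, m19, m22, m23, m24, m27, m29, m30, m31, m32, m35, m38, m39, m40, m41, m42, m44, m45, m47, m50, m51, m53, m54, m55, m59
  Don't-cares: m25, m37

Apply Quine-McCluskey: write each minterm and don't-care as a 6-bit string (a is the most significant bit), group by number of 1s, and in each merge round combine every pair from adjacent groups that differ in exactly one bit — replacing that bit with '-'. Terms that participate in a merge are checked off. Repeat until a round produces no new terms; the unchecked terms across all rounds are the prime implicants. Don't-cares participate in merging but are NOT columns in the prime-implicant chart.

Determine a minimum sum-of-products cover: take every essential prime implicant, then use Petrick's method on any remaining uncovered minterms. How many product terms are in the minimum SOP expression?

size-2^0 implicants → 000000(✓)  000001(✓)  000011(✓)  000100(✓)  000101(✓)  000111(✓)  001001(✓)  001010(✓)  001011(✓)  010001(✓)  010011(✓)  010110(✓)  010111(✓)  011000(✓)  011001(✓)  011011(✓)  011101(✓)  011110(✓)  011111(✓)  100000(✓)  100011(✓)  100101(✓)  100110(✓)  100111(✓)  101000(✓)  101001(✓)  101010(✓)  101100(✓)  101101(✓)  101111(✓)  110010(✓)  110011(✓)  110101(✓)  110110(✓)  110111(✓)  111011(✓)
size-2^1 implicants → -00000  -00011(✓)  -00101(✓)  -00111(✓)  -01001  -01010  -10011(✓)  -10110(✓)  -10111(✓)  -11011(✓)  0-0001(✓)  0-0011(✓)  0-0111(✓)  0-1001(✓)  0-1011(✓)  00-001(✓)  00-011(✓)  000-00(✓)  000-01(✓)  000-11(✓)  0000-1(✓)  00000-(✓)  0001-1(✓)  00010-(✓)  0010-1(✓)  00101-  01-001(✓)  01-011(✓)  01-110(✓)  01-111(✓)  010-11(✓)  0100-1(✓)  01011-(✓)  011-01(✓)  011-11(✓)  0110-1(✓)  01100-  0111-1(✓)  01111-(✓)  1-0011(✓)  1-0101(✓)  1-0110(✓)  1-0111(✓)  10-000  10-101(✓)  10-111(✓)  100-11(✓)  1001-1(✓)  10011-(✓)  101-00(✓)  101-01(✓)  1010-0  10100-(✓)  1011-1(✓)  10110-(✓)  11-011(✓)  110-10(✓)  110-11(✓)  11001-(✓)  1101-1(✓)  11011-(✓)
size-2^2 implicants → --0011(✓)  --0111(✓)  -00-11(✓)  -001-1  -1-011  -10-11(✓)  -1011-  0--001(✓)  0--011(✓)  0-0-11(✓)  0-00-1(✓)  0-10-1(✓)  00-0-1(✓)  000--1  000-0-  01--11  01-0-1(✓)  01-11-  011--1  1-0-11(✓)  1-01-1  1-011-  10-1-1  101-0-  110-1-
size-2^3 implicants → --0-11  0--0-1
Unchecked terms (primes): --0-11, -00000, -001-1, -01001, -01010, -1-011, -1011-, 0--0-1, 000--1, 000-0-, 00101-, 01--11, 01-11-, 011--1, 01100-, 1-01-1, 1-011-, 10-000, 10-1-1, 101-0-, 1010-0, 110-1-
Minterm coverage:
  m0 ⊆ -00000,000-0-
  m1 ⊆ 0--0-1,000--1,000-0-
  m3 ⊆ --0-11,0--0-1,000--1
  m4 ⊆ 000-0- [E]
  m5 ⊆ -001-1,000--1,000-0-
  m7 ⊆ --0-11,-001-1,000--1
  m9 ⊆ -01001,0--0-1
  m10 ⊆ -01010,00101-
  m11 ⊆ 0--0-1,00101-
  m17 ⊆ 0--0-1 [E]
  m19 ⊆ --0-11,-1-011,0--0-1,01--11
  m22 ⊆ -1011-,01-11-
  m23 ⊆ --0-11,-1011-,01--11,01-11-
  m24 ⊆ 01100- [E]
  m27 ⊆ -1-011,0--0-1,01--11,011--1
  m29 ⊆ 011--1 [E]
  m30 ⊆ 01-11- [E]
  m31 ⊆ 01--11,01-11-,011--1
  m32 ⊆ -00000,10-000
  m35 ⊆ --0-11 [E]
  m38 ⊆ 1-011- [E]
  m39 ⊆ --0-11,-001-1,1-01-1,1-011-,10-1-1
  m40 ⊆ 10-000,101-0-,1010-0
  m41 ⊆ -01001,101-0-
  m42 ⊆ -01010,1010-0
  m44 ⊆ 101-0- [E]
  m45 ⊆ 10-1-1,101-0-
  m47 ⊆ 10-1-1 [E]
  m50 ⊆ 110-1- [E]
  m51 ⊆ --0-11,-1-011,110-1-
  m53 ⊆ 1-01-1 [E]
  m54 ⊆ -1011-,1-011-,110-1-
  m55 ⊆ --0-11,-1011-,1-01-1,1-011-,110-1-
  m59 ⊆ -1-011 [E]
E = {--0-11, -1-011, 0--0-1, 000-0-, 01-11-, 011--1, 01100-, 1-01-1, 1-011-, 10-1-1, 101-0-, 110-1-}
Petrick residual → -00000, -01010
Cover = c'ef + b'c'd'e'f' + b'cd'ef' + bd'ef + a'd'f + a'b'c'e' + a'bde + a'bcf + a'bcd'e' + ac'df + ac'de + ab'df + ab'ce' + abc'e  |cover|=14

14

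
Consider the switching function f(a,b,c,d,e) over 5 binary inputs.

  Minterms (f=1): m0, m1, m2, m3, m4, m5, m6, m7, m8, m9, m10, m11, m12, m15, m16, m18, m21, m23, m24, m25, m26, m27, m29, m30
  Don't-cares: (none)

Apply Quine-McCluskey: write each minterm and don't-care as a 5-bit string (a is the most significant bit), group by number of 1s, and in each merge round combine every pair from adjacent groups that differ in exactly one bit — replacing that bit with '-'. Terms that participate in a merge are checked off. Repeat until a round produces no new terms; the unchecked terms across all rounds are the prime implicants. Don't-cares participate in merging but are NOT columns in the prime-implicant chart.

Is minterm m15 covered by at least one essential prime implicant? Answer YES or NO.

YES

Round 0: 00000✓ 00001✓ 00010✓ 00011✓ 00100✓ 00101✓ 00110✓ 00111✓ 01000✓ 01001✓ 01010✓ 01011✓ 01100✓ 01111✓ 10000✓ 10010✓ 10101✓ 10111✓ 11000✓ 11001✓ 11010✓ 11011✓ 11101✓ 11110✓
Round 1: -0000✓ -0010✓ -0101✓ -0111✓ -1000✓ -1001✓ -1010✓ -1011✓ 0-000✓ 0-001✓ 0-010✓ 0-011✓ 0-100✓ 0-111✓ 00-00✓ 00-01✓ 00-10✓ 00-11✓ 000-0✓ 000-1✓ 0000-✓ 0001-✓ 001-0✓ 001-1✓ 0010-✓ 0011-✓ 01-00✓ 01-11✓ 010-0✓ 010-1✓ 0100-✓ 0101-✓ 1-000✓ 1-010✓ 1-101 100-0✓ 101-1✓ 11-01 11-10 110-0✓ 110-1✓ 1100-✓ 1101-✓
Round 2: --000✓ --010✓ -00-0✓ -01-1 -10-0✓ -10-1✓ -100-✓ -101-✓ 0--00 0--11 0-0-0✓ 0-0-1✓ 0-00-✓ 0-01-✓ 00--0✓ 00--1✓ 00-0-✓ 00-1-✓ 000--✓ 001--✓ 010--✓ 1-0-0✓ 110--✓
Round 3: --0-0 -10-- 0-0-- 00---
PIs = {--0-0, -01-1, -10--, 0--00, 0--11, 0-0--, 00---, 1-101, 11-01, 11-10}
Coverage chart:
  m0: --0-0,0--00,0-0--,00---
  m1: 0-0--,00---
  m2: --0-0,0-0--,00---
  m3: 0--11,0-0--,00---
  m4: 0--00,00---
  m5: -01-1,00---
  m6: 00--- ←essential
  m7: -01-1,0--11,00---
  m8: --0-0,-10--,0--00,0-0--
  m9: -10--,0-0--
  m10: --0-0,-10--,0-0--
  m11: -10--,0--11,0-0--
  m12: 0--00 ←essential
  m15: 0--11 ←essential
  m16: --0-0 ←essential
  m18: --0-0 ←essential
  m21: -01-1,1-101
  m23: -01-1 ←essential
  m24: --0-0,-10--
  m25: -10--,11-01
  m26: --0-0,-10--,11-10
  m27: -10-- ←essential
  m29: 1-101,11-01
  m30: 11-10 ←essential
Essential: --0-0, -01-1, -10--, 0--00, 0--11, 00---, 11-10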